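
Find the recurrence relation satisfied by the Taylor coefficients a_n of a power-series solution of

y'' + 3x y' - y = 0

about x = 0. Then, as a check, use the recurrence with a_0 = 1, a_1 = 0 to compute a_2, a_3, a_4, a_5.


Substitute y = sum_n a_n x^n.
y''(x) has coefficient (n+2)(n+1) a_{n+2} at x^n;
3 x y'(x) has coefficient 3 n a_n at x^n (shift);
-y(x) has coefficient -1 a_n at x^n.
Matching x^n: (n+2)(n+1) a_{n+2} + (3n - 1) a_n = 0.
Thus a_{n+2} = (-3n + 1) / ((n+1)(n+2)) * a_n.

Check with a_0 = 1, a_1 = 0 (apply the recurrence for n = 0, 1, 2, 3): a_0 = 1, a_1 = 0, a_2 = 1/2, a_3 = 0, a_4 = -5/24, a_5 = 0.

a_(n+2) = (-3n + 1) / ((n+1)(n+2)) * a_n; check: a_0 = 1, a_1 = 0, a_2 = 1/2, a_3 = 0, a_4 = -5/24, a_5 = 0


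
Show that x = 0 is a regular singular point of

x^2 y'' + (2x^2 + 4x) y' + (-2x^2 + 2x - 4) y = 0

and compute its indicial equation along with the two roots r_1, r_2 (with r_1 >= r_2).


Divide by x^2 to reach normal form y'' + P_1(x) y' + P_2(x) y = 0 with P_1(x) = 2 + 4/x and P_2(x) = -2 + 2/x - 4/x^2.
x = 0 is a singular point because the y'-coefficient 2 + 4/x has a pole at x = 0 and the y-coefficient -2 + 2/x - 4/x^2 has a pole at x = 0.
It is a regular singular point because x P_1(x) = p(x) = 2x + 4 and x^2 P_2(x) = q(x) = -2x^2 + 2x - 4 are polynomials, hence analytic at x = 0.
p(0) = 4,  q(0) = -4.
Indicial equation: r(r-1) + p(0) r + q(0) = 0, i.e. r^2 + (p(0) - 1) r + q(0) = 0, i.e. r^2 + 3 r - 4 = 0.
Discriminant: (3)^2 - 4(-4) = 25, so r = (-3 ± 5)/2.
Solving: r_1 = 1, r_2 = -4.

indicial: r^2 + 3 r - 4 = 0; roots r_1 = 1, r_2 = -4


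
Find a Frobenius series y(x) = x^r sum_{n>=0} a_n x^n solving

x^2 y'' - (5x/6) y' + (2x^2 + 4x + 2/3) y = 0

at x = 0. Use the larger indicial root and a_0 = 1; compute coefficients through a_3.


Write in Frobenius form y'' + (p(x)/x) y' + (q(x)/x^2) y = 0:
  p(x) = -5/6,  q(x) = 2x^2 + 4x + 2/3.
Indicial equation: r(r-1) + (-5/6) r + (2/3) = 0 -> roots r_1 = 4/3, r_2 = 1/2.
Take r = r_1 = 4/3. Let y(x) = x^r sum_{n>=0} a_n x^n with a_0 = 1.
Substitute y = x^r sum a_n x^n and match x^{r+n}. The recurrence is
  D(n) a_n + 4 a_{n-1} + 2 a_{n-2} = 0,  where D(n) = (r+n)(r+n-1) + (-5/6)(r+n) + (2/3).
  a_n = [-4 a_{n-1} - 2 a_{n-2}] / D(n).
Since the indicial polynomial factors as (r - r_1)(r - r_2), D(n) = (r_1 + n - r_1)(r_1 + n - r_2) = n(n + 5/6).
Evaluating step by step (a_0 = 1):
  n = 1: D(1) = 1(1 + 5/6) = 11/6; numerator = -4(1) = -4; a_1 = (-4)/(11/6) = -24/11
  n = 2: D(2) = 2(2 + 5/6) = 17/3; numerator = -4(-24/11) - 2(1) = 74/11; a_2 = (74/11)/(17/3) = 222/187
  n = 3: D(3) = 3(3 + 5/6) = 23/2; numerator = -4(222/187) - 2(-24/11) = -72/187; a_3 = (-72/187)/(23/2) = -144/4301

r = 4/3; a_0 = 1; a_1 = -24/11; a_2 = 222/187; a_3 = -144/4301


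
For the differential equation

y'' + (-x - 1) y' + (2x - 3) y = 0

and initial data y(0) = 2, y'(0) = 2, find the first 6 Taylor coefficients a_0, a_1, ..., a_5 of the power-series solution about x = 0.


Ansatz: y(x) = sum_{n>=0} a_n x^n, so y'(x) = sum_{n>=1} n a_n x^(n-1) and y''(x) = sum_{n>=2} n(n-1) a_n x^(n-2).
Substitute into P(x) y'' + Q(x) y' + R(x) y = 0 with P(x) = 1, Q(x) = -x - 1, R(x) = 2x - 3, and match powers of x.
Initial conditions: a_0 = 2, a_1 = 2.
Setting the coefficient of each power of x to zero and solving order by order (substituting the coefficients already found):
  x^0: 2 a_2 - a_1 - 3 a_0 = 0  ->  2 a_2 = a_1 + 3 a_0 = 8  ->  a_2 = 4
  x^1: 6 a_3 - 2 a_2 - 4 a_1 + 2 a_0 = 0  ->  6 a_3 = 2 a_2 + 4 a_1 - 2 a_0 = 12  ->  a_3 = 2
  x^2: 12 a_4 - 3 a_3 - 5 a_2 + 2 a_1 = 0  ->  12 a_4 = 3 a_3 + 5 a_2 - 2 a_1 = 22  ->  a_4 = 11/6
  x^3: 20 a_5 - 4 a_4 - 6 a_3 + 2 a_2 = 0  ->  20 a_5 = 4 a_4 + 6 a_3 - 2 a_2 = 34/3  ->  a_5 = 17/30
Truncated series: y(x) = 2 + 2 x + 4 x^2 + 2 x^3 + (11/6) x^4 + (17/30) x^5 + O(x^6).

a_0 = 2; a_1 = 2; a_2 = 4; a_3 = 2; a_4 = 11/6; a_5 = 17/30


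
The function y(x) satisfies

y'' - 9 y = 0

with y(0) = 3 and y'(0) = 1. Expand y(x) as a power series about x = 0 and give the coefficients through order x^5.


Ansatz: y(x) = sum_{n>=0} a_n x^n, so y'(x) = sum_{n>=1} n a_n x^(n-1) and y''(x) = sum_{n>=2} n(n-1) a_n x^(n-2).
Substitute into P(x) y'' + Q(x) y' + R(x) y = 0 with P(x) = 1, Q(x) = 0, R(x) = -9, and match powers of x.
Initial conditions: a_0 = 3, a_1 = 1.
Setting the coefficient of each power of x to zero and solving order by order (substituting the coefficients already found):
  x^0: 2 a_2 - 9 a_0 = 0  ->  2 a_2 = 9 a_0 = 27  ->  a_2 = 27/2
  x^1: 6 a_3 - 9 a_1 = 0  ->  6 a_3 = 9 a_1 = 9  ->  a_3 = 3/2
  x^2: 12 a_4 - 9 a_2 = 0  ->  12 a_4 = 9 a_2 = 243/2  ->  a_4 = 81/8
  x^3: 20 a_5 - 9 a_3 = 0  ->  20 a_5 = 9 a_3 = 27/2  ->  a_5 = 27/40
Truncated series: y(x) = 3 + x + (27/2) x^2 + (3/2) x^3 + (81/8) x^4 + (27/40) x^5 + O(x^6).

a_0 = 3; a_1 = 1; a_2 = 27/2; a_3 = 3/2; a_4 = 81/8; a_5 = 27/40


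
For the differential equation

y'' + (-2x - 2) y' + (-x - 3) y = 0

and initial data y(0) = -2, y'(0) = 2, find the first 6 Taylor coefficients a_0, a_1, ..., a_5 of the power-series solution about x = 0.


Ansatz: y(x) = sum_{n>=0} a_n x^n, so y'(x) = sum_{n>=1} n a_n x^(n-1) and y''(x) = sum_{n>=2} n(n-1) a_n x^(n-2).
Substitute into P(x) y'' + Q(x) y' + R(x) y = 0 with P(x) = 1, Q(x) = -2x - 2, R(x) = -x - 3, and match powers of x.
Initial conditions: a_0 = -2, a_1 = 2.
Setting the coefficient of each power of x to zero and solving order by order (substituting the coefficients already found):
  x^0: 2 a_2 - 2 a_1 - 3 a_0 = 0  ->  2 a_2 = 2 a_1 + 3 a_0 = -2  ->  a_2 = -1
  x^1: 6 a_3 - 4 a_2 - 5 a_1 - a_0 = 0  ->  6 a_3 = 4 a_2 + 5 a_1 + a_0 = 4  ->  a_3 = 2/3
  x^2: 12 a_4 - 6 a_3 - 7 a_2 - a_1 = 0  ->  12 a_4 = 6 a_3 + 7 a_2 + a_1 = -1  ->  a_4 = -1/12
  x^3: 20 a_5 - 8 a_4 - 9 a_3 - a_2 = 0  ->  20 a_5 = 8 a_4 + 9 a_3 + a_2 = 13/3  ->  a_5 = 13/60
Truncated series: y(x) = -2 + 2 x - x^2 + (2/3) x^3 - (1/12) x^4 + (13/60) x^5 + O(x^6).

a_0 = -2; a_1 = 2; a_2 = -1; a_3 = 2/3; a_4 = -1/12; a_5 = 13/60


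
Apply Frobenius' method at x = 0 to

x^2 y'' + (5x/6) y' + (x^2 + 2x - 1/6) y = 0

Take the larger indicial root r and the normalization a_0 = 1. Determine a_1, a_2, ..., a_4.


Write in Frobenius form y'' + (p(x)/x) y' + (q(x)/x^2) y = 0:
  p(x) = 5/6,  q(x) = x^2 + 2x - 1/6.
Indicial equation: r(r-1) + (5/6) r + (-1/6) = 0 -> roots r_1 = 1/2, r_2 = -1/3.
Take r = r_1 = 1/2. Let y(x) = x^r sum_{n>=0} a_n x^n with a_0 = 1.
Substitute y = x^r sum a_n x^n and match x^{r+n}. The recurrence is
  D(n) a_n + 2 a_{n-1} + 1 a_{n-2} = 0,  where D(n) = (r+n)(r+n-1) + (5/6)(r+n) + (-1/6).
  a_n = [-2 a_{n-1} - 1 a_{n-2}] / D(n).
Since the indicial polynomial factors as (r - r_1)(r - r_2), D(n) = (r_1 + n - r_1)(r_1 + n - r_2) = n(n + 5/6).
Evaluating step by step (a_0 = 1):
  n = 1: D(1) = 1(1 + 5/6) = 11/6; numerator = -2(1) = -2; a_1 = (-2)/(11/6) = -12/11
  n = 2: D(2) = 2(2 + 5/6) = 17/3; numerator = -2(-12/11) - 1(1) = 13/11; a_2 = (13/11)/(17/3) = 39/187
  n = 3: D(3) = 3(3 + 5/6) = 23/2; numerator = -2(39/187) - 1(-12/11) = 126/187; a_3 = (126/187)/(23/2) = 252/4301
  n = 4: D(4) = 4(4 + 5/6) = 58/3; numerator = -2(252/4301) - 1(39/187) = -1401/4301; a_4 = (-1401/4301)/(58/3) = -4203/249458

r = 1/2; a_0 = 1; a_1 = -12/11; a_2 = 39/187; a_3 = 252/4301; a_4 = -4203/249458


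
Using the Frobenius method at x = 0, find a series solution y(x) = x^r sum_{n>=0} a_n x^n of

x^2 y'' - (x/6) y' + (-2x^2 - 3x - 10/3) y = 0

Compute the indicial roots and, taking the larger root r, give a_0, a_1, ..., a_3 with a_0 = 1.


Write in Frobenius form y'' + (p(x)/x) y' + (q(x)/x^2) y = 0:
  p(x) = -1/6,  q(x) = -2x^2 - 3x - 10/3.
Indicial equation: r(r-1) + (-1/6) r + (-10/3) = 0 -> roots r_1 = 5/2, r_2 = -4/3.
Take r = r_1 = 5/2. Let y(x) = x^r sum_{n>=0} a_n x^n with a_0 = 1.
Substitute y = x^r sum a_n x^n and match x^{r+n}. The recurrence is
  D(n) a_n - 3 a_{n-1} - 2 a_{n-2} = 0,  where D(n) = (r+n)(r+n-1) + (-1/6)(r+n) + (-10/3).
  a_n = [3 a_{n-1} + 2 a_{n-2}] / D(n).
Since the indicial polynomial factors as (r - r_1)(r - r_2), D(n) = (r_1 + n - r_1)(r_1 + n - r_2) = n(n + 23/6).
Evaluating step by step (a_0 = 1):
  n = 1: D(1) = 1(1 + 23/6) = 29/6; numerator = 3(1) = 3; a_1 = (3)/(29/6) = 18/29
  n = 2: D(2) = 2(2 + 23/6) = 35/3; numerator = 3(18/29) + 2(1) = 112/29; a_2 = (112/29)/(35/3) = 48/145
  n = 3: D(3) = 3(3 + 23/6) = 41/2; numerator = 3(48/145) + 2(18/29) = 324/145; a_3 = (324/145)/(41/2) = 648/5945

r = 5/2; a_0 = 1; a_1 = 18/29; a_2 = 48/145; a_3 = 648/5945


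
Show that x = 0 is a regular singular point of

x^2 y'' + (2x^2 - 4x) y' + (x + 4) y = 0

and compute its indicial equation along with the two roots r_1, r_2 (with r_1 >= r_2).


Divide by x^2 to reach normal form y'' + P_1(x) y' + P_2(x) y = 0 with P_1(x) = 2 - 4/x and P_2(x) = 1/x + 4/x^2.
x = 0 is a singular point because the y'-coefficient 2 - 4/x has a pole at x = 0 and the y-coefficient 1/x + 4/x^2 has a pole at x = 0.
It is a regular singular point because x P_1(x) = p(x) = 2x - 4 and x^2 P_2(x) = q(x) = x + 4 are polynomials, hence analytic at x = 0.
p(0) = -4,  q(0) = 4.
Indicial equation: r(r-1) + p(0) r + q(0) = 0, i.e. r^2 + (p(0) - 1) r + q(0) = 0, i.e. r^2 - 5 r + 4 = 0.
Discriminant: (-5)^2 - 4(4) = 9, so r = (5 ± 3)/2.
Solving: r_1 = 4, r_2 = 1.

indicial: r^2 - 5 r + 4 = 0; roots r_1 = 4, r_2 = 1


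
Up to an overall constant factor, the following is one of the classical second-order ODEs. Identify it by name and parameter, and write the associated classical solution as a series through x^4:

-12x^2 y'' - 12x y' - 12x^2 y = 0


All three coefficients share the factor -12; dividing through by -12 gives  x^2 y'' + x y' + x^2 y = 0.
This matches the Bessel equation x^2 y'' + x y' + (x^2 - nu^2) y = 0 with nu^2 = 0, so nu = 0; the solution bounded at x = 0 is J_0(x).
Frobenius at x = 0: indicial roots ±nu; for r = nu the recurrence k(k + 2nu) c_k = -c_{k-2} gives the standard series J_nu(x) = sum_{k>=0} (-1)^k / (k! (k+nu)!) (x/2)^(2k+nu). Evaluate the first 3 terms:
  k = 0: (-1)^0 / (0! * 0! * 2^0) x^0 = 1/(1*1*1) x^0 = (1) x^0
  k = 1: (-1)^1 / (1! * 1! * 2^2) x^2 = -1/(1*1*4) x^2 = (-1/4) x^2
  k = 2: (-1)^2 / (2! * 2! * 2^4) x^4 = 1/(2*2*16) x^4 = (1/64) x^4
Hence J_0(x) = x^4/64 - x^2/4 + 1 + ....

J_0(x); series = x^4/64 - x^2/4 + 1


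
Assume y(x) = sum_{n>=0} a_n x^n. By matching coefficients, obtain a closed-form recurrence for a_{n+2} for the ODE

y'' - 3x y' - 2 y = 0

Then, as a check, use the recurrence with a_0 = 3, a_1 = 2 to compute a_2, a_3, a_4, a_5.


Substitute y = sum_n a_n x^n.
y''(x) has coefficient (n+2)(n+1) a_{n+2} at x^n;
-3 x y'(x) has coefficient -3 n a_n at x^n (shift);
-2 y(x) has coefficient -2 a_n at x^n.
Matching x^n: (n+2)(n+1) a_{n+2} + (-3n - 2) a_n = 0.
Thus a_{n+2} = (3n + 2) / ((n+1)(n+2)) * a_n.

Check with a_0 = 3, a_1 = 2 (apply the recurrence for n = 0, 1, 2, 3): a_0 = 3, a_1 = 2, a_2 = 3, a_3 = 5/3, a_4 = 2, a_5 = 11/12.

a_(n+2) = (3n + 2) / ((n+1)(n+2)) * a_n; check: a_0 = 3, a_1 = 2, a_2 = 3, a_3 = 5/3, a_4 = 2, a_5 = 11/12


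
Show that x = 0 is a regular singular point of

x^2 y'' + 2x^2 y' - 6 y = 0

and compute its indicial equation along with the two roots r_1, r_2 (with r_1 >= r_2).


Divide by x^2 to reach normal form y'' + P_1(x) y' + P_2(x) y = 0 with P_1(x) = 2 and P_2(x) = -6/x^2.
x = 0 is a singular point because the y-coefficient -6/x^2 has a pole at x = 0.
It is a regular singular point because x P_1(x) = p(x) = 2x and x^2 P_2(x) = q(x) = -6 are polynomials, hence analytic at x = 0.
p(0) = 0,  q(0) = -6.
Indicial equation: r(r-1) + p(0) r + q(0) = 0, i.e. r^2 + (p(0) - 1) r + q(0) = 0, i.e. r^2 - 1 r - 6 = 0.
Discriminant: (-1)^2 - 4(-6) = 25, so r = (1 ± 5)/2.
Solving: r_1 = 3, r_2 = -2.

indicial: r^2 - 1 r - 6 = 0; roots r_1 = 3, r_2 = -2


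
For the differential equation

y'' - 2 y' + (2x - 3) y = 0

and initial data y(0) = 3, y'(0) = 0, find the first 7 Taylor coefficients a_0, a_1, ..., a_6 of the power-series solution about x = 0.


Ansatz: y(x) = sum_{n>=0} a_n x^n, so y'(x) = sum_{n>=1} n a_n x^(n-1) and y''(x) = sum_{n>=2} n(n-1) a_n x^(n-2).
Substitute into P(x) y'' + Q(x) y' + R(x) y = 0 with P(x) = 1, Q(x) = -2, R(x) = 2x - 3, and match powers of x.
Initial conditions: a_0 = 3, a_1 = 0.
Setting the coefficient of each power of x to zero and solving order by order (substituting the coefficients already found):
  x^0: 2 a_2 - 2 a_1 - 3 a_0 = 0  ->  2 a_2 = 2 a_1 + 3 a_0 = 9  ->  a_2 = 9/2
  x^1: 6 a_3 - 4 a_2 - 3 a_1 + 2 a_0 = 0  ->  6 a_3 = 4 a_2 + 3 a_1 - 2 a_0 = 12  ->  a_3 = 2
  x^2: 12 a_4 - 6 a_3 - 3 a_2 + 2 a_1 = 0  ->  12 a_4 = 6 a_3 + 3 a_2 - 2 a_1 = 51/2  ->  a_4 = 17/8
  x^3: 20 a_5 - 8 a_4 - 3 a_3 + 2 a_2 = 0  ->  20 a_5 = 8 a_4 + 3 a_3 - 2 a_2 = 14  ->  a_5 = 7/10
  x^4: 30 a_6 - 10 a_5 - 3 a_4 + 2 a_3 = 0  ->  30 a_6 = 10 a_5 + 3 a_4 - 2 a_3 = 75/8  ->  a_6 = 5/16
Truncated series: y(x) = 3 + (9/2) x^2 + 2 x^3 + (17/8) x^4 + (7/10) x^5 + (5/16) x^6 + O(x^7).

a_0 = 3; a_1 = 0; a_2 = 9/2; a_3 = 2; a_4 = 17/8; a_5 = 7/10; a_6 = 5/16


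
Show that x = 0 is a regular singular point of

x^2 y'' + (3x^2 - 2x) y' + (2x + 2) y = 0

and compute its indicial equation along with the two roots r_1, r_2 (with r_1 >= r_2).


Divide by x^2 to reach normal form y'' + P_1(x) y' + P_2(x) y = 0 with P_1(x) = 3 - 2/x and P_2(x) = 2/x + 2/x^2.
x = 0 is a singular point because the y'-coefficient 3 - 2/x has a pole at x = 0 and the y-coefficient 2/x + 2/x^2 has a pole at x = 0.
It is a regular singular point because x P_1(x) = p(x) = 3x - 2 and x^2 P_2(x) = q(x) = 2x + 2 are polynomials, hence analytic at x = 0.
p(0) = -2,  q(0) = 2.
Indicial equation: r(r-1) + p(0) r + q(0) = 0, i.e. r^2 + (p(0) - 1) r + q(0) = 0, i.e. r^2 - 3 r + 2 = 0.
Discriminant: (-3)^2 - 4(2) = 1, so r = (3 ± 1)/2.
Solving: r_1 = 2, r_2 = 1.

indicial: r^2 - 3 r + 2 = 0; roots r_1 = 2, r_2 = 1


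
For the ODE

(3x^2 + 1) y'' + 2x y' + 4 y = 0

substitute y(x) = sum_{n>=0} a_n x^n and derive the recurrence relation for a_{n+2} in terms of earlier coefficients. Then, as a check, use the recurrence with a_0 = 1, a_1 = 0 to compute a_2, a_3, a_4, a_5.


Substitute y = sum_n a_n x^n.
(1 + 3 x^2) y'' contributes (n+2)(n+1) a_{n+2} + 3 n(n-1) a_n at x^n.
2 x y'(x) contributes 2 n a_n at x^n.
4 y(x) contributes 4 a_n at x^n.
Matching x^n: (n+2)(n+1) a_{n+2} + (3 n(n-1) + 2 n + 4) a_n = 0.
Thus a_{n+2} = (-3 n(n-1) - 2 n - 4) / ((n+1)(n+2)) * a_n.

Check with a_0 = 1, a_1 = 0 (apply the recurrence for n = 0, 1, 2, 3): a_0 = 1, a_1 = 0, a_2 = -2, a_3 = 0, a_4 = 7/3, a_5 = 0.

a_(n+2) = (-3 n(n-1) - 2 n - 4) / ((n+1)(n+2)) * a_n; check: a_0 = 1, a_1 = 0, a_2 = -2, a_3 = 0, a_4 = 7/3, a_5 = 0


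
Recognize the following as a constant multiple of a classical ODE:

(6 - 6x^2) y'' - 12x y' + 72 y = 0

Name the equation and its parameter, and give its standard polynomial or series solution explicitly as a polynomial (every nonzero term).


All three coefficients share the factor 6; dividing through by 6 gives  (1 - x^2) y'' - 2x y' + 12 y = 0.
This matches the Legendre equation (1 - x^2) y'' - 2x y' + n(n+1) y = 0 (note the -2x y' term) with n(n+1) = 12, so n = 3; the polynomial solution is P_3(x).
With y = sum_k a_k x^k, matching x^k gives (k+2)(k+1) a_{k+2} = [k(k+1) - n(n+1)] a_k = (k - 3)(k + 4) a_k. The right side vanishes at k = 3, so the series with the parity of 3 terminates at degree 3.
Standard normalization (P_n(1) = 1): leading coefficient (2n)!/(2^n (n!)^2) = 720/(8*36) = 5/2, so a_3 = 5/2. Work downward with a_k = (k+1)(k+2) a_{k+2} / ((k - 3)(k + 4)):
  a_1 = (2)(3)(5/2) / ((1 - 3)(1 + 4)) = 15/(-10) = -3/2
Hence P_3(x) = 5 x^3/2 - 3 x/2.

P_3(x); series = 5 x^3/2 - 3 x/2


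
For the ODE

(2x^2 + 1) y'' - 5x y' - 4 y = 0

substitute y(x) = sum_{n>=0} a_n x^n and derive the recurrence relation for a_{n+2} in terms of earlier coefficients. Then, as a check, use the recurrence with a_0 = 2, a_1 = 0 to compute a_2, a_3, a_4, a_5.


Substitute y = sum_n a_n x^n.
(1 + 2 x^2) y'' contributes (n+2)(n+1) a_{n+2} + 2 n(n-1) a_n at x^n.
-5 x y'(x) contributes -5 n a_n at x^n.
-4 y(x) contributes -4 a_n at x^n.
Matching x^n: (n+2)(n+1) a_{n+2} + (2 n(n-1) - 5 n - 4) a_n = 0.
Thus a_{n+2} = (-2 n(n-1) + 5 n + 4) / ((n+1)(n+2)) * a_n.

Check with a_0 = 2, a_1 = 0 (apply the recurrence for n = 0, 1, 2, 3): a_0 = 2, a_1 = 0, a_2 = 4, a_3 = 0, a_4 = 10/3, a_5 = 0.

a_(n+2) = (-2 n(n-1) + 5 n + 4) / ((n+1)(n+2)) * a_n; check: a_0 = 2, a_1 = 0, a_2 = 4, a_3 = 0, a_4 = 10/3, a_5 = 0


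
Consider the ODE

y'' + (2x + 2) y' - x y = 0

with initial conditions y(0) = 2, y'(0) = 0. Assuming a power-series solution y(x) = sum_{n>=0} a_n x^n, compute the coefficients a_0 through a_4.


Ansatz: y(x) = sum_{n>=0} a_n x^n, so y'(x) = sum_{n>=1} n a_n x^(n-1) and y''(x) = sum_{n>=2} n(n-1) a_n x^(n-2).
Substitute into P(x) y'' + Q(x) y' + R(x) y = 0 with P(x) = 1, Q(x) = 2x + 2, R(x) = -x, and match powers of x.
Initial conditions: a_0 = 2, a_1 = 0.
Setting the coefficient of each power of x to zero and solving order by order (substituting the coefficients already found):
  x^0: 2 a_2 + 2 a_1 = 0  ->  2 a_2 = -2 a_1 = 0  ->  a_2 = 0
  x^1: 6 a_3 + 4 a_2 + 2 a_1 - a_0 = 0  ->  6 a_3 = -4 a_2 - 2 a_1 + a_0 = 2  ->  a_3 = 1/3
  x^2: 12 a_4 + 6 a_3 + 4 a_2 - a_1 = 0  ->  12 a_4 = -6 a_3 - 4 a_2 + a_1 = -2  ->  a_4 = -1/6
Truncated series: y(x) = 2 + (1/3) x^3 - (1/6) x^4 + O(x^5).

a_0 = 2; a_1 = 0; a_2 = 0; a_3 = 1/3; a_4 = -1/6


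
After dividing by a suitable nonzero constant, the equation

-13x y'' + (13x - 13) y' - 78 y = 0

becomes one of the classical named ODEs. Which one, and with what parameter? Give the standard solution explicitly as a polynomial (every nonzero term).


All three coefficients share the factor -13; dividing through by -13 gives  x y'' + (1 - x) y' + 6 y = 0.
This matches the Laguerre equation x y'' + (1 - x) y' + n y = 0 with n = 6; the polynomial solution is L_6(x).
With y = sum_k a_k x^k, matching x^k gives (k+1)k a_{k+1} + (k+1) a_{k+1} - k a_k + n a_k = 0, i.e. (k+1)^2 a_{k+1} = (k - n) a_k = (k - 6) a_k. The right side vanishes at k = 6, so the series terminates at degree 6.
Standard normalization L_n(0) = 1 gives a_0 = 1. Work upward with a_{k+1} = (k - 6) a_k / (k+1)^2:
  a_1 = (0 - 6)(1) / 1^2 = -6/1 = -6
  a_2 = (1 - 6)(-6) / 2^2 = 30/4 = 15/2
  a_3 = (2 - 6)(15/2) / 3^2 = -30/9 = -10/3
  a_4 = (3 - 6)(-10/3) / 4^2 = 10/16 = 5/8
  a_5 = (4 - 6)(5/8) / 5^2 = (-5/4)/25 = -1/20
  a_6 = (5 - 6)(-1/20) / 6^2 = (1/20)/36 = 1/720
Hence L_6(x) = x^6/720 - x^5/20 + 5 x^4/8 - 10 x^3/3 + 15 x^2/2 - 6 x + 1.

L_6(x); series = x^6/720 - x^5/20 + 5 x^4/8 - 10 x^3/3 + 15 x^2/2 - 6 x + 1


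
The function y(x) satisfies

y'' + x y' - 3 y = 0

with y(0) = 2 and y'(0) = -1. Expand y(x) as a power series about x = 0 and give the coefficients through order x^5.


Ansatz: y(x) = sum_{n>=0} a_n x^n, so y'(x) = sum_{n>=1} n a_n x^(n-1) and y''(x) = sum_{n>=2} n(n-1) a_n x^(n-2).
Substitute into P(x) y'' + Q(x) y' + R(x) y = 0 with P(x) = 1, Q(x) = x, R(x) = -3, and match powers of x.
Initial conditions: a_0 = 2, a_1 = -1.
Setting the coefficient of each power of x to zero and solving order by order (substituting the coefficients already found):
  x^0: 2 a_2 - 3 a_0 = 0  ->  2 a_2 = 3 a_0 = 6  ->  a_2 = 3
  x^1: 6 a_3 - 2 a_1 = 0  ->  6 a_3 = 2 a_1 = -2  ->  a_3 = -1/3
  x^2: 12 a_4 - a_2 = 0  ->  12 a_4 = a_2 = 3  ->  a_4 = 1/4
  x^3: 20 a_5 = 0  ->  a_5 = 0
Truncated series: y(x) = 2 - x + 3 x^2 - (1/3) x^3 + (1/4) x^4 + O(x^6).

a_0 = 2; a_1 = -1; a_2 = 3; a_3 = -1/3; a_4 = 1/4; a_5 = 0


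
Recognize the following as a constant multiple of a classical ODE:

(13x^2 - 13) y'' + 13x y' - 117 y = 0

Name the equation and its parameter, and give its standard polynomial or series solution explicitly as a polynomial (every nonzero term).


All three coefficients share the factor -13; dividing through by -13 gives  (1 - x^2) y'' - x y' + 9 y = 0.
This matches the Chebyshev equation (1 - x^2) y'' - x y' + n^2 y = 0 (note the -x y' term, not -2x y') with n^2 = 9, so n = 3; the polynomial solution is T_3(x).
With y = sum_k a_k x^k, matching x^k gives (k+2)(k+1) a_{k+2} = (k^2 - n^2) a_k = (k - 3)(k + 3) a_k. The right side vanishes at k = 3, so the series with the parity of 3 terminates at degree 3.
Standard normalization: leading coefficient of T_n is 2^(n-1), so a_3 = 2^2 = 4. Work downward with a_k = (k+1)(k+2) a_{k+2} / ((k - 3)(k + 3)):
  a_1 = (2)(3)(4) / ((1 - 3)(1 + 3)) = 24/(-8) = -3
Hence T_3(x) = 4 x^3 - 3 x.

T_3(x); series = 4 x^3 - 3 x


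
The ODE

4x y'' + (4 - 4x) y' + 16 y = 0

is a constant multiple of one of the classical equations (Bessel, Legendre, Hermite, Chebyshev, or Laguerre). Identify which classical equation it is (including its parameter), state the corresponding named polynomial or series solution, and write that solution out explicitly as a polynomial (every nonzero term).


All three coefficients share the factor 4; dividing through by 4 gives  x y'' + (1 - x) y' + 4 y = 0.
This matches the Laguerre equation x y'' + (1 - x) y' + n y = 0 with n = 4; the polynomial solution is L_4(x).
With y = sum_k a_k x^k, matching x^k gives (k+1)k a_{k+1} + (k+1) a_{k+1} - k a_k + n a_k = 0, i.e. (k+1)^2 a_{k+1} = (k - n) a_k = (k - 4) a_k. The right side vanishes at k = 4, so the series terminates at degree 4.
Standard normalization L_n(0) = 1 gives a_0 = 1. Work upward with a_{k+1} = (k - 4) a_k / (k+1)^2:
  a_1 = (0 - 4)(1) / 1^2 = -4/1 = -4
  a_2 = (1 - 4)(-4) / 2^2 = 12/4 = 3
  a_3 = (2 - 4)(3) / 3^2 = -6/9 = -2/3
  a_4 = (3 - 4)(-2/3) / 4^2 = (2/3)/16 = 1/24
Hence L_4(x) = x^4/24 - 2 x^3/3 + 3 x^2 - 4 x + 1.

L_4(x); series = x^4/24 - 2 x^3/3 + 3 x^2 - 4 x + 1


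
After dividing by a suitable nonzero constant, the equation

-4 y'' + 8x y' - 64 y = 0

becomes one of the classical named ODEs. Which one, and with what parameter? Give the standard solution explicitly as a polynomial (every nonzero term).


All three coefficients share the factor -4; dividing through by -4 gives  y'' - 2x y' + 16 y = 0.
This matches the Hermite equation y'' - 2x y' + 2n y = 0 with 2n = 16, so n = 8; the polynomial solution is H_8(x).
With y = sum_k a_k x^k, matching x^k gives (k+2)(k+1) a_{k+2} = 2(k - n) a_k = 2(k - 8) a_k. The right side vanishes at k = 8, so the series with the parity of 8 terminates at degree 8.
Standard normalization: leading coefficient of H_n is 2^n, so a_8 = 2^8 = 256. Work downward with a_k = (k+1)(k+2) a_{k+2} / (2(k - n)):
  a_6 = (7)(8)(256) / (2(6 - 8)) = 14336/(-4) = -3584
  a_4 = (5)(6)(-3584) / (2(4 - 8)) = -107520/(-8) = 13440
  a_2 = (3)(4)(13440) / (2(2 - 8)) = 161280/(-12) = -13440
  a_0 = (1)(2)(-13440) / (2(0 - 8)) = -26880/(-16) = 1680
Hence H_8(x) = 256 x^8 - 3584 x^6 + 13440 x^4 - 13440 x^2 + 1680.

H_8(x); series = 256 x^8 - 3584 x^6 + 13440 x^4 - 13440 x^2 + 1680


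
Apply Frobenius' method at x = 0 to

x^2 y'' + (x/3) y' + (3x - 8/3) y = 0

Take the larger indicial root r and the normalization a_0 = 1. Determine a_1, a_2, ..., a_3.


Write in Frobenius form y'' + (p(x)/x) y' + (q(x)/x^2) y = 0:
  p(x) = 1/3,  q(x) = 3x - 8/3.
Indicial equation: r(r-1) + (1/3) r + (-8/3) = 0 -> roots r_1 = 2, r_2 = -4/3.
Take r = r_1 = 2. Let y(x) = x^r sum_{n>=0} a_n x^n with a_0 = 1.
Substitute y = x^r sum a_n x^n and match x^{r+n}. The recurrence is
  D(n) a_n + 3 a_{n-1} = 0,  where D(n) = (r+n)(r+n-1) + (1/3)(r+n) + (-8/3).
  a_n = -3 / D(n) * a_{n-1}.
Since the indicial polynomial factors as (r - r_1)(r - r_2), D(n) = (r_1 + n - r_1)(r_1 + n - r_2) = n(n + 10/3).
Evaluating step by step (a_0 = 1):
  n = 1: D(1) = 1(1 + 10/3) = 13/3; numerator = -3(1) = -3; a_1 = (-3)/(13/3) = -9/13
  n = 2: D(2) = 2(2 + 10/3) = 32/3; numerator = -3(-9/13) = 27/13; a_2 = (27/13)/(32/3) = 81/416
  n = 3: D(3) = 3(3 + 10/3) = 19; numerator = -3(81/416) = -243/416; a_3 = (-243/416)/(19) = -243/7904

r = 2; a_0 = 1; a_1 = -9/13; a_2 = 81/416; a_3 = -243/7904


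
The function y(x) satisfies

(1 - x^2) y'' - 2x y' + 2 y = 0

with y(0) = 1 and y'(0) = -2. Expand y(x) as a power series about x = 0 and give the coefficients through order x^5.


Ansatz: y(x) = sum_{n>=0} a_n x^n, so y'(x) = sum_{n>=1} n a_n x^(n-1) and y''(x) = sum_{n>=2} n(n-1) a_n x^(n-2).
Substitute into P(x) y'' + Q(x) y' + R(x) y = 0 with P(x) = 1 - x^2, Q(x) = -2x, R(x) = 2, and match powers of x.
Initial conditions: a_0 = 1, a_1 = -2.
Setting the coefficient of each power of x to zero and solving order by order (substituting the coefficients already found):
  x^0: 2 a_2 + 2 a_0 = 0  ->  2 a_2 = -2 a_0 = -2  ->  a_2 = -1
  x^1: 6 a_3 = 0  ->  a_3 = 0
  x^2: 12 a_4 - 4 a_2 = 0  ->  12 a_4 = 4 a_2 = -4  ->  a_4 = -1/3
  x^3: 20 a_5 - 10 a_3 = 0  ->  20 a_5 = 10 a_3 = 0  ->  a_5 = 0
Truncated series: y(x) = 1 - 2 x - x^2 - (1/3) x^4 + O(x^6).

a_0 = 1; a_1 = -2; a_2 = -1; a_3 = 0; a_4 = -1/3; a_5 = 0


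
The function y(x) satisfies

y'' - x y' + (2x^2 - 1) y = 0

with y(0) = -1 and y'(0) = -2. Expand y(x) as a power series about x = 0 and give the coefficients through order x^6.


Ansatz: y(x) = sum_{n>=0} a_n x^n, so y'(x) = sum_{n>=1} n a_n x^(n-1) and y''(x) = sum_{n>=2} n(n-1) a_n x^(n-2).
Substitute into P(x) y'' + Q(x) y' + R(x) y = 0 with P(x) = 1, Q(x) = -x, R(x) = 2x^2 - 1, and match powers of x.
Initial conditions: a_0 = -1, a_1 = -2.
Setting the coefficient of each power of x to zero and solving order by order (substituting the coefficients already found):
  x^0: 2 a_2 - a_0 = 0  ->  2 a_2 = a_0 = -1  ->  a_2 = -1/2
  x^1: 6 a_3 - 2 a_1 = 0  ->  6 a_3 = 2 a_1 = -4  ->  a_3 = -2/3
  x^2: 12 a_4 - 3 a_2 + 2 a_0 = 0  ->  12 a_4 = 3 a_2 - 2 a_0 = 1/2  ->  a_4 = 1/24
  x^3: 20 a_5 - 4 a_3 + 2 a_1 = 0  ->  20 a_5 = 4 a_3 - 2 a_1 = 4/3  ->  a_5 = 1/15
  x^4: 30 a_6 - 5 a_4 + 2 a_2 = 0  ->  30 a_6 = 5 a_4 - 2 a_2 = 29/24  ->  a_6 = 29/720
Truncated series: y(x) = -1 - 2 x - (1/2) x^2 - (2/3) x^3 + (1/24) x^4 + (1/15) x^5 + (29/720) x^6 + O(x^7).

a_0 = -1; a_1 = -2; a_2 = -1/2; a_3 = -2/3; a_4 = 1/24; a_5 = 1/15; a_6 = 29/720


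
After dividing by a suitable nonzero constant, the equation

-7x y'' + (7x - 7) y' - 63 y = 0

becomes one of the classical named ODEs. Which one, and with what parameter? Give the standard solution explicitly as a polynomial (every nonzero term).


All three coefficients share the factor -7; dividing through by -7 gives  x y'' + (1 - x) y' + 9 y = 0.
This matches the Laguerre equation x y'' + (1 - x) y' + n y = 0 with n = 9; the polynomial solution is L_9(x).
With y = sum_k a_k x^k, matching x^k gives (k+1)k a_{k+1} + (k+1) a_{k+1} - k a_k + n a_k = 0, i.e. (k+1)^2 a_{k+1} = (k - n) a_k = (k - 9) a_k. The right side vanishes at k = 9, so the series terminates at degree 9.
Standard normalization L_n(0) = 1 gives a_0 = 1. Work upward with a_{k+1} = (k - 9) a_k / (k+1)^2:
  a_1 = (0 - 9)(1) / 1^2 = -9/1 = -9
  a_2 = (1 - 9)(-9) / 2^2 = 72/4 = 18
  a_3 = (2 - 9)(18) / 3^2 = -126/9 = -14
  a_4 = (3 - 9)(-14) / 4^2 = 84/16 = 21/4
  a_5 = (4 - 9)(21/4) / 5^2 = (-105/4)/25 = -21/20
  a_6 = (5 - 9)(-21/20) / 6^2 = (21/5)/36 = 7/60
  a_7 = (6 - 9)(7/60) / 7^2 = (-7/20)/49 = -1/140
  a_8 = (7 - 9)(-1/140) / 8^2 = (1/70)/64 = 1/4480
  a_9 = (8 - 9)(1/4480) / 9^2 = (-1/4480)/81 = -1/362880
Hence L_9(x) = -x^9/362880 + x^8/4480 - x^7/140 + 7 x^6/60 - 21 x^5/20 + 21 x^4/4 - 14 x^3 + 18 x^2 - 9 x + 1.

L_9(x); series = -x^9/362880 + x^8/4480 - x^7/140 + 7 x^6/60 - 21 x^5/20 + 21 x^4/4 - 14 x^3 + 18 x^2 - 9 x + 1


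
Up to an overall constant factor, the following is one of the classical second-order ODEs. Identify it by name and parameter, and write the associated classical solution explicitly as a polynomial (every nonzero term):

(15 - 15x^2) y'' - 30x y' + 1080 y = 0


All three coefficients share the factor 15; dividing through by 15 gives  (1 - x^2) y'' - 2x y' + 72 y = 0.
This matches the Legendre equation (1 - x^2) y'' - 2x y' + n(n+1) y = 0 (note the -2x y' term) with n(n+1) = 72, so n = 8; the polynomial solution is P_8(x).
With y = sum_k a_k x^k, matching x^k gives (k+2)(k+1) a_{k+2} = [k(k+1) - n(n+1)] a_k = (k - 8)(k + 9) a_k. The right side vanishes at k = 8, so the series with the parity of 8 terminates at degree 8.
Standard normalization (P_n(1) = 1): leading coefficient (2n)!/(2^n (n!)^2) = 20922789888000/(256*1625702400) = 6435/128, so a_8 = 6435/128. Work downward with a_k = (k+1)(k+2) a_{k+2} / ((k - 8)(k + 9)):
  a_6 = (7)(8)(6435/128) / ((6 - 8)(6 + 9)) = (45045/16)/(-30) = -3003/32
  a_4 = (5)(6)(-3003/32) / ((4 - 8)(4 + 9)) = (-45045/16)/(-52) = 3465/64
  a_2 = (3)(4)(3465/64) / ((2 - 8)(2 + 9)) = (10395/16)/(-66) = -315/32
  a_0 = (1)(2)(-315/32) / ((0 - 8)(0 + 9)) = (-315/16)/(-72) = 35/128
Hence P_8(x) = 6435 x^8/128 - 3003 x^6/32 + 3465 x^4/64 - 315 x^2/32 + 35/128.

P_8(x); series = 6435 x^8/128 - 3003 x^6/32 + 3465 x^4/64 - 315 x^2/32 + 35/128


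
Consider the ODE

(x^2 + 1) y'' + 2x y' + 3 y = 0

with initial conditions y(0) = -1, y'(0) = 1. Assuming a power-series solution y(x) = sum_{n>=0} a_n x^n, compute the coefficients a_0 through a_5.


Ansatz: y(x) = sum_{n>=0} a_n x^n, so y'(x) = sum_{n>=1} n a_n x^(n-1) and y''(x) = sum_{n>=2} n(n-1) a_n x^(n-2).
Substitute into P(x) y'' + Q(x) y' + R(x) y = 0 with P(x) = x^2 + 1, Q(x) = 2x, R(x) = 3, and match powers of x.
Initial conditions: a_0 = -1, a_1 = 1.
Setting the coefficient of each power of x to zero and solving order by order (substituting the coefficients already found):
  x^0: 2 a_2 + 3 a_0 = 0  ->  2 a_2 = -3 a_0 = 3  ->  a_2 = 3/2
  x^1: 6 a_3 + 5 a_1 = 0  ->  6 a_3 = -5 a_1 = -5  ->  a_3 = -5/6
  x^2: 12 a_4 + 9 a_2 = 0  ->  12 a_4 = -9 a_2 = -27/2  ->  a_4 = -9/8
  x^3: 20 a_5 + 15 a_3 = 0  ->  20 a_5 = -15 a_3 = 25/2  ->  a_5 = 5/8
Truncated series: y(x) = -1 + x + (3/2) x^2 - (5/6) x^3 - (9/8) x^4 + (5/8) x^5 + O(x^6).

a_0 = -1; a_1 = 1; a_2 = 3/2; a_3 = -5/6; a_4 = -9/8; a_5 = 5/8


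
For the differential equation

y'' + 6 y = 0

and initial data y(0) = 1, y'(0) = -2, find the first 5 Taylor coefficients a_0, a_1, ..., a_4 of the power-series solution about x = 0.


Ansatz: y(x) = sum_{n>=0} a_n x^n, so y'(x) = sum_{n>=1} n a_n x^(n-1) and y''(x) = sum_{n>=2} n(n-1) a_n x^(n-2).
Substitute into P(x) y'' + Q(x) y' + R(x) y = 0 with P(x) = 1, Q(x) = 0, R(x) = 6, and match powers of x.
Initial conditions: a_0 = 1, a_1 = -2.
Setting the coefficient of each power of x to zero and solving order by order (substituting the coefficients already found):
  x^0: 2 a_2 + 6 a_0 = 0  ->  2 a_2 = -6 a_0 = -6  ->  a_2 = -3
  x^1: 6 a_3 + 6 a_1 = 0  ->  6 a_3 = -6 a_1 = 12  ->  a_3 = 2
  x^2: 12 a_4 + 6 a_2 = 0  ->  12 a_4 = -6 a_2 = 18  ->  a_4 = 3/2
Truncated series: y(x) = 1 - 2 x - 3 x^2 + 2 x^3 + (3/2) x^4 + O(x^5).

a_0 = 1; a_1 = -2; a_2 = -3; a_3 = 2; a_4 = 3/2


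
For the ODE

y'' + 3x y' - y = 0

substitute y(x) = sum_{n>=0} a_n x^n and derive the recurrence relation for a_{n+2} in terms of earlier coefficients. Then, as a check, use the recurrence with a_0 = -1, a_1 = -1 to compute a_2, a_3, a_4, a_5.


Substitute y = sum_n a_n x^n.
y''(x) has coefficient (n+2)(n+1) a_{n+2} at x^n;
3 x y'(x) has coefficient 3 n a_n at x^n (shift);
-y(x) has coefficient -1 a_n at x^n.
Matching x^n: (n+2)(n+1) a_{n+2} + (3n - 1) a_n = 0.
Thus a_{n+2} = (-3n + 1) / ((n+1)(n+2)) * a_n.

Check with a_0 = -1, a_1 = -1 (apply the recurrence for n = 0, 1, 2, 3): a_0 = -1, a_1 = -1, a_2 = -1/2, a_3 = 1/3, a_4 = 5/24, a_5 = -2/15.

a_(n+2) = (-3n + 1) / ((n+1)(n+2)) * a_n; check: a_0 = -1, a_1 = -1, a_2 = -1/2, a_3 = 1/3, a_4 = 5/24, a_5 = -2/15


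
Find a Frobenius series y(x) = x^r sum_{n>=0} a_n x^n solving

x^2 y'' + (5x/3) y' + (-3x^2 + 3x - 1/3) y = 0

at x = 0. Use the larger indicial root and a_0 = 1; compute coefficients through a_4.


Write in Frobenius form y'' + (p(x)/x) y' + (q(x)/x^2) y = 0:
  p(x) = 5/3,  q(x) = -3x^2 + 3x - 1/3.
Indicial equation: r(r-1) + (5/3) r + (-1/3) = 0 -> roots r_1 = 1/3, r_2 = -1.
Take r = r_1 = 1/3. Let y(x) = x^r sum_{n>=0} a_n x^n with a_0 = 1.
Substitute y = x^r sum a_n x^n and match x^{r+n}. The recurrence is
  D(n) a_n + 3 a_{n-1} - 3 a_{n-2} = 0,  where D(n) = (r+n)(r+n-1) + (5/3)(r+n) + (-1/3).
  a_n = [-3 a_{n-1} + 3 a_{n-2}] / D(n).
Since the indicial polynomial factors as (r - r_1)(r - r_2), D(n) = (r_1 + n - r_1)(r_1 + n - r_2) = n(n + 4/3).
Evaluating step by step (a_0 = 1):
  n = 1: D(1) = 1(1 + 4/3) = 7/3; numerator = -3(1) = -3; a_1 = (-3)/(7/3) = -9/7
  n = 2: D(2) = 2(2 + 4/3) = 20/3; numerator = -3(-9/7) + 3(1) = 48/7; a_2 = (48/7)/(20/3) = 36/35
  n = 3: D(3) = 3(3 + 4/3) = 13; numerator = -3(36/35) + 3(-9/7) = -243/35; a_3 = (-243/35)/(13) = -243/455
  n = 4: D(4) = 4(4 + 4/3) = 64/3; numerator = -3(-243/455) + 3(36/35) = 2133/455; a_4 = (2133/455)/(64/3) = 6399/29120

r = 1/3; a_0 = 1; a_1 = -9/7; a_2 = 36/35; a_3 = -243/455; a_4 = 6399/29120


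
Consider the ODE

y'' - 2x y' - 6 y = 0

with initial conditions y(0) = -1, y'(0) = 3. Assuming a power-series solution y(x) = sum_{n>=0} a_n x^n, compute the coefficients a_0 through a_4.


Ansatz: y(x) = sum_{n>=0} a_n x^n, so y'(x) = sum_{n>=1} n a_n x^(n-1) and y''(x) = sum_{n>=2} n(n-1) a_n x^(n-2).
Substitute into P(x) y'' + Q(x) y' + R(x) y = 0 with P(x) = 1, Q(x) = -2x, R(x) = -6, and match powers of x.
Initial conditions: a_0 = -1, a_1 = 3.
Setting the coefficient of each power of x to zero and solving order by order (substituting the coefficients already found):
  x^0: 2 a_2 - 6 a_0 = 0  ->  2 a_2 = 6 a_0 = -6  ->  a_2 = -3
  x^1: 6 a_3 - 8 a_1 = 0  ->  6 a_3 = 8 a_1 = 24  ->  a_3 = 4
  x^2: 12 a_4 - 10 a_2 = 0  ->  12 a_4 = 10 a_2 = -30  ->  a_4 = -5/2
Truncated series: y(x) = -1 + 3 x - 3 x^2 + 4 x^3 - (5/2) x^4 + O(x^5).

a_0 = -1; a_1 = 3; a_2 = -3; a_3 = 4; a_4 = -5/2


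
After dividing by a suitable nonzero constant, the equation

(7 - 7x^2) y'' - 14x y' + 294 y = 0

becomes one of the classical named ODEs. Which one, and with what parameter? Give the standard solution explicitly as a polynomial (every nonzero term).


All three coefficients share the factor 7; dividing through by 7 gives  (1 - x^2) y'' - 2x y' + 42 y = 0.
This matches the Legendre equation (1 - x^2) y'' - 2x y' + n(n+1) y = 0 (note the -2x y' term) with n(n+1) = 42, so n = 6; the polynomial solution is P_6(x).
With y = sum_k a_k x^k, matching x^k gives (k+2)(k+1) a_{k+2} = [k(k+1) - n(n+1)] a_k = (k - 6)(k + 7) a_k. The right side vanishes at k = 6, so the series with the parity of 6 terminates at degree 6.
Standard normalization (P_n(1) = 1): leading coefficient (2n)!/(2^n (n!)^2) = 479001600/(64*518400) = 231/16, so a_6 = 231/16. Work downward with a_k = (k+1)(k+2) a_{k+2} / ((k - 6)(k + 7)):
  a_4 = (5)(6)(231/16) / ((4 - 6)(4 + 7)) = (3465/8)/(-22) = -315/16
  a_2 = (3)(4)(-315/16) / ((2 - 6)(2 + 7)) = (-945/4)/(-36) = 105/16
  a_0 = (1)(2)(105/16) / ((0 - 6)(0 + 7)) = (105/8)/(-42) = -5/16
Hence P_6(x) = 231 x^6/16 - 315 x^4/16 + 105 x^2/16 - 5/16.

P_6(x); series = 231 x^6/16 - 315 x^4/16 + 105 x^2/16 - 5/16


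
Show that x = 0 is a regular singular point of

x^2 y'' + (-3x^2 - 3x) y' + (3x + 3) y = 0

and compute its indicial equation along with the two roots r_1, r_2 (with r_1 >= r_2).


Divide by x^2 to reach normal form y'' + P_1(x) y' + P_2(x) y = 0 with P_1(x) = -3 - 3/x and P_2(x) = 3/x + 3/x^2.
x = 0 is a singular point because the y'-coefficient -3 - 3/x has a pole at x = 0 and the y-coefficient 3/x + 3/x^2 has a pole at x = 0.
It is a regular singular point because x P_1(x) = p(x) = -3x - 3 and x^2 P_2(x) = q(x) = 3x + 3 are polynomials, hence analytic at x = 0.
p(0) = -3,  q(0) = 3.
Indicial equation: r(r-1) + p(0) r + q(0) = 0, i.e. r^2 + (p(0) - 1) r + q(0) = 0, i.e. r^2 - 4 r + 3 = 0.
Discriminant: (-4)^2 - 4(3) = 4, so r = (4 ± 2)/2.
Solving: r_1 = 3, r_2 = 1.

indicial: r^2 - 4 r + 3 = 0; roots r_1 = 3, r_2 = 1


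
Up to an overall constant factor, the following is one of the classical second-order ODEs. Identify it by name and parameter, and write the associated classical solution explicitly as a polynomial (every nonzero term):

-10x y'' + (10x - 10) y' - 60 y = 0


All three coefficients share the factor -10; dividing through by -10 gives  x y'' + (1 - x) y' + 6 y = 0.
This matches the Laguerre equation x y'' + (1 - x) y' + n y = 0 with n = 6; the polynomial solution is L_6(x).
With y = sum_k a_k x^k, matching x^k gives (k+1)k a_{k+1} + (k+1) a_{k+1} - k a_k + n a_k = 0, i.e. (k+1)^2 a_{k+1} = (k - n) a_k = (k - 6) a_k. The right side vanishes at k = 6, so the series terminates at degree 6.
Standard normalization L_n(0) = 1 gives a_0 = 1. Work upward with a_{k+1} = (k - 6) a_k / (k+1)^2:
  a_1 = (0 - 6)(1) / 1^2 = -6/1 = -6
  a_2 = (1 - 6)(-6) / 2^2 = 30/4 = 15/2
  a_3 = (2 - 6)(15/2) / 3^2 = -30/9 = -10/3
  a_4 = (3 - 6)(-10/3) / 4^2 = 10/16 = 5/8
  a_5 = (4 - 6)(5/8) / 5^2 = (-5/4)/25 = -1/20
  a_6 = (5 - 6)(-1/20) / 6^2 = (1/20)/36 = 1/720
Hence L_6(x) = x^6/720 - x^5/20 + 5 x^4/8 - 10 x^3/3 + 15 x^2/2 - 6 x + 1.

L_6(x); series = x^6/720 - x^5/20 + 5 x^4/8 - 10 x^3/3 + 15 x^2/2 - 6 x + 1


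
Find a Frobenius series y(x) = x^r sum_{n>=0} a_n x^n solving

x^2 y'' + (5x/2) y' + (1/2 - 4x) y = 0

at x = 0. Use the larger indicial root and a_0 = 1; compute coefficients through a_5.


Write in Frobenius form y'' + (p(x)/x) y' + (q(x)/x^2) y = 0:
  p(x) = 5/2,  q(x) = 1/2 - 4x.
Indicial equation: r(r-1) + (5/2) r + (1/2) = 0 -> roots r_1 = -1/2, r_2 = -1.
Take r = r_1 = -1/2. Let y(x) = x^r sum_{n>=0} a_n x^n with a_0 = 1.
Substitute y = x^r sum a_n x^n and match x^{r+n}. The recurrence is
  D(n) a_n - 4 a_{n-1} = 0,  where D(n) = (r+n)(r+n-1) + (5/2)(r+n) + (1/2).
  a_n = 4 / D(n) * a_{n-1}.
Since the indicial polynomial factors as (r - r_1)(r - r_2), D(n) = (r_1 + n - r_1)(r_1 + n - r_2) = n(n + 1/2).
Evaluating step by step (a_0 = 1):
  n = 1: D(1) = 1(1 + 1/2) = 3/2; numerator = 4(1) = 4; a_1 = (4)/(3/2) = 8/3
  n = 2: D(2) = 2(2 + 1/2) = 5; numerator = 4(8/3) = 32/3; a_2 = (32/3)/(5) = 32/15
  n = 3: D(3) = 3(3 + 1/2) = 21/2; numerator = 4(32/15) = 128/15; a_3 = (128/15)/(21/2) = 256/315
  n = 4: D(4) = 4(4 + 1/2) = 18; numerator = 4(256/315) = 1024/315; a_4 = (1024/315)/(18) = 512/2835
  n = 5: D(5) = 5(5 + 1/2) = 55/2; numerator = 4(512/2835) = 2048/2835; a_5 = (2048/2835)/(55/2) = 4096/155925

r = -1/2; a_0 = 1; a_1 = 8/3; a_2 = 32/15; a_3 = 256/315; a_4 = 512/2835; a_5 = 4096/155925


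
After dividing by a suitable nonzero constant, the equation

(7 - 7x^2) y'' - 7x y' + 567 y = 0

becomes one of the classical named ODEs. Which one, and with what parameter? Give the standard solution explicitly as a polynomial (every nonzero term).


All three coefficients share the factor 7; dividing through by 7 gives  (1 - x^2) y'' - x y' + 81 y = 0.
This matches the Chebyshev equation (1 - x^2) y'' - x y' + n^2 y = 0 (note the -x y' term, not -2x y') with n^2 = 81, so n = 9; the polynomial solution is T_9(x).
With y = sum_k a_k x^k, matching x^k gives (k+2)(k+1) a_{k+2} = (k^2 - n^2) a_k = (k - 9)(k + 9) a_k. The right side vanishes at k = 9, so the series with the parity of 9 terminates at degree 9.
Standard normalization: leading coefficient of T_n is 2^(n-1), so a_9 = 2^8 = 256. Work downward with a_k = (k+1)(k+2) a_{k+2} / ((k - 9)(k + 9)):
  a_7 = (8)(9)(256) / ((7 - 9)(7 + 9)) = 18432/(-32) = -576
  a_5 = (6)(7)(-576) / ((5 - 9)(5 + 9)) = -24192/(-56) = 432
  a_3 = (4)(5)(432) / ((3 - 9)(3 + 9)) = 8640/(-72) = -120
  a_1 = (2)(3)(-120) / ((1 - 9)(1 + 9)) = -720/(-80) = 9
Hence T_9(x) = 256 x^9 - 576 x^7 + 432 x^5 - 120 x^3 + 9 x.

T_9(x); series = 256 x^9 - 576 x^7 + 432 x^5 - 120 x^3 + 9 x


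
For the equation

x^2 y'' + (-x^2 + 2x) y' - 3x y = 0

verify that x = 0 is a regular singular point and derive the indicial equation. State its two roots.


Divide by x^2 to reach normal form y'' + P_1(x) y' + P_2(x) y = 0 with P_1(x) = -1 + 2/x and P_2(x) = -3/x.
x = 0 is a singular point because the y'-coefficient -1 + 2/x has a pole at x = 0 and the y-coefficient -3/x has a pole at x = 0.
It is a regular singular point because x P_1(x) = p(x) = 2 - x and x^2 P_2(x) = q(x) = -3x are polynomials, hence analytic at x = 0.
p(0) = 2,  q(0) = 0.
Indicial equation: r(r-1) + p(0) r + q(0) = 0, i.e. r^2 + (p(0) - 1) r + q(0) = 0, i.e. r^2 + 1 r = 0.
Discriminant: (1)^2 - 4(0) = 1, so r = (-1 ± 1)/2.
Solving: r_1 = 0, r_2 = -1.

indicial: r^2 + 1 r = 0; roots r_1 = 0, r_2 = -1


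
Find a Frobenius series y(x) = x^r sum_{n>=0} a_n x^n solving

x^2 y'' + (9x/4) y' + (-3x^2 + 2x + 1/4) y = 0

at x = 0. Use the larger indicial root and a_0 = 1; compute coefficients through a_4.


Write in Frobenius form y'' + (p(x)/x) y' + (q(x)/x^2) y = 0:
  p(x) = 9/4,  q(x) = -3x^2 + 2x + 1/4.
Indicial equation: r(r-1) + (9/4) r + (1/4) = 0 -> roots r_1 = -1/4, r_2 = -1.
Take r = r_1 = -1/4. Let y(x) = x^r sum_{n>=0} a_n x^n with a_0 = 1.
Substitute y = x^r sum a_n x^n and match x^{r+n}. The recurrence is
  D(n) a_n + 2 a_{n-1} - 3 a_{n-2} = 0,  where D(n) = (r+n)(r+n-1) + (9/4)(r+n) + (1/4).
  a_n = [-2 a_{n-1} + 3 a_{n-2}] / D(n).
Since the indicial polynomial factors as (r - r_1)(r - r_2), D(n) = (r_1 + n - r_1)(r_1 + n - r_2) = n(n + 3/4).
Evaluating step by step (a_0 = 1):
  n = 1: D(1) = 1(1 + 3/4) = 7/4; numerator = -2(1) = -2; a_1 = (-2)/(7/4) = -8/7
  n = 2: D(2) = 2(2 + 3/4) = 11/2; numerator = -2(-8/7) + 3(1) = 37/7; a_2 = (37/7)/(11/2) = 74/77
  n = 3: D(3) = 3(3 + 3/4) = 45/4; numerator = -2(74/77) + 3(-8/7) = -412/77; a_3 = (-412/77)/(45/4) = -1648/3465
  n = 4: D(4) = 4(4 + 3/4) = 19; numerator = -2(-1648/3465) + 3(74/77) = 1898/495; a_4 = (1898/495)/(19) = 1898/9405

r = -1/4; a_0 = 1; a_1 = -8/7; a_2 = 74/77; a_3 = -1648/3465; a_4 = 1898/9405
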